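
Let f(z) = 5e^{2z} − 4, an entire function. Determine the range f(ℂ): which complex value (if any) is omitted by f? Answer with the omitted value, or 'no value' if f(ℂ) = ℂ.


Little Picard bounds the complement of f(ℂ) to at most one point.
e^{2z} is never zero on ℂ, so 5·e^{2z} takes every value in ℂ ∖ {0}. Adding -4 shifts the range to ℂ ∖ {-4}. Thus f omits exactly the value -4.

Omitted value: -4.


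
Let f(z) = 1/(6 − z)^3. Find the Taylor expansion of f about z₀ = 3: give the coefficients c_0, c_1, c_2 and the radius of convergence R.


Let w = z − z₀, so z = z₀ + w.
Then 6 − z = 6 − (z₀ + w) = (6 − z₀) − w = 3 − w.
f(z) = 1/(3 − w)^3 = (1/(3)^3) · (1 − w/(3))^{−3}.
By the binomial series (1−u)^{−3} = Σ_{n≥0} C(n+2, 2) u^n for |u|<1, with u = w/(3):
  c_n = C(n+2, 2) / (3)^(n+3).
  c_0 = 1/(3)^3 = 1/27.
  c_1 = 3/(3)^4 = 1/27.
  c_2 = 6/(3)^5 = 2/81.
The series is valid for |w/d| < 1, i.e. |z − z₀| < |d|.
Radius of convergence: R = |6 − z₀| = |3| = 3 (distance from z₀ to the singularity z = 6).

c_0 = 1/27, c_1 = 1/27, c_2 = 2/81; R = 3.


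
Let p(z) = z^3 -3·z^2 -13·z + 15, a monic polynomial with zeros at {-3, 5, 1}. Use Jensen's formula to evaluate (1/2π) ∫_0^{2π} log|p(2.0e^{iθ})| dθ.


Zeros: -3, 1, 5; r = 2.0.
Inside |z| < r: 1. Outside (|z| ≥ r): -3, 5.
p(0) = 15, so log|p(0)| = log(15) = 2.7081.
Apply Jensen: I(r) = log|p(0)| + Σ_k log(r/|z_k|), summed over zeros inside |z| < r.
  log(r/|z_k|) for z_k = 1: log(2.0/1) = 0.6931
  Outside zeros (-3, 5) contribute nothing to the Jensen sum.
Sum over inside zeros: 0.6931.
I(r) = log|p(0)| + (inside sum) = 2.7081 + 0.6931 = 3.4012.
Note: since some zeros are outside |z| ≤ r, the simplified n·log(r) form does NOT apply — only the inside zeros contribute.

I(r) ≈ 3.4012.


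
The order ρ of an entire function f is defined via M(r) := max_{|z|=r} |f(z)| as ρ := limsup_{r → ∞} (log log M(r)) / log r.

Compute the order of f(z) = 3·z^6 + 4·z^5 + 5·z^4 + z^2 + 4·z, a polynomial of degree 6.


|f(z)| ≤ Σ|c_k|·r^k = O(r^6) as r → ∞. Polynomial growth is O(e^{r^ε}) for every ε > 0 (since r^6/e^{r^ε} → 0), so ρ ≤ ε for all ε > 0, i.e. ρ = 0. Every nonconstant polynomial has order 0.
Therefore ρ = 0.

Order ρ = 0.


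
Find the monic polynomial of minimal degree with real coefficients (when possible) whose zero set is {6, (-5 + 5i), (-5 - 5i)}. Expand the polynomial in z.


The polynomial is p(z) = ∏_{α ∈ S} (z − α), where S = {6, (-5 + 5i), (-5 - 5i)}.
Expanding the product yields: p(z) = z^3 + 4·z^2 -10·z -300.
Note conjugate pairs combine to real quadratics: (z − (-5+5i))(z − (-5−5i)) = z² + 10z + 50.
The resulting polynomial has degree 3 and real coefficients as required.

p(z) = z^3 + 4·z^2 -10·z -300.


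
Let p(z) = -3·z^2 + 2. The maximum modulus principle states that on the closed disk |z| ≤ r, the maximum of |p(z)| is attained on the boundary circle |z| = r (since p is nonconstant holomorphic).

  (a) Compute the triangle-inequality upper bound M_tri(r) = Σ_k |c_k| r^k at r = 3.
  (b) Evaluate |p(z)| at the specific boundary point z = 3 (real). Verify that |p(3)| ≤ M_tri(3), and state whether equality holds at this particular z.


Coefficients: c_0 = 2, c_1 = 0, c_2 = -3. Radius r = 3.
Part (a). Triangle bound: M_tri(r) = Σ_k |c_k| r^k
  = |2|·3^0 + |0|·3^1 + |-3|·3^2
  = 2 + 0 + 27 = 29.
This bounds M(r) := max_{|z|=r} |p(z)| from above; equality holds iff all terms c_k z^k can be made to align in phase at a single z on |z|=r.
Part (b). At z = 3 (real, on the circle |z| = r):
  p(3) = (2)·3^0 + (0)·3^1 + (-3)·3^2 = -25.
  |p(3)| = 25.
Check: |p(3)| = 25 ≤ 29 = M_tri(3). ✓ Equality does not hold at z = 3 (the coefficients have mixed signs, so the terms do not all align in phase there).

M_tri(3) = 29; |p(3)| = 25; equality at z=3: no.


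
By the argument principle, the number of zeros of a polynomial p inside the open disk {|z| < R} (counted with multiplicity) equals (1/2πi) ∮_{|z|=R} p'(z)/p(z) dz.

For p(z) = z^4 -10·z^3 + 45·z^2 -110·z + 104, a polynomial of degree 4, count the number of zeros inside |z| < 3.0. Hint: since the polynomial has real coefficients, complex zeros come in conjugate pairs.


The zeros of p are: 4, 2, (2 + 3i), (2 - 3i).
Their magnitudes are: 4, 2, 3.606, 3.606.
Zeros with |z| < R = 3.0: 2.
Count = 1.
By the argument principle, (1/2πi) ∮_{|z|=R} p'(z)/p(z) dz equals exactly this count.

Number of zeros inside |z| < 3.0: 1.


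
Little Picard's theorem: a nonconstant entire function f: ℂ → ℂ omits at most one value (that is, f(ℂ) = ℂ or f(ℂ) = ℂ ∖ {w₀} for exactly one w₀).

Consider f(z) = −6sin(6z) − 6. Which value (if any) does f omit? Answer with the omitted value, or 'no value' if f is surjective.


Little Picard bounds the complement of f(ℂ) to at most one point.
sin is entire and surjective onto ℂ: for every w ∈ ℂ, sin(ζ) = w has a solution ζ ∈ ℂ (e.g., via the complex inverse arcsin). With ζ = 6z this gives z = ζ/(6). Then -6·sin(6z) takes every value in -6·ℂ = ℂ, and adding -6 is a bijection of ℂ. So f is surjective and omits no value. (Note: only on the real line is sin bounded by [−1, 1].)

Omitted value: no value.


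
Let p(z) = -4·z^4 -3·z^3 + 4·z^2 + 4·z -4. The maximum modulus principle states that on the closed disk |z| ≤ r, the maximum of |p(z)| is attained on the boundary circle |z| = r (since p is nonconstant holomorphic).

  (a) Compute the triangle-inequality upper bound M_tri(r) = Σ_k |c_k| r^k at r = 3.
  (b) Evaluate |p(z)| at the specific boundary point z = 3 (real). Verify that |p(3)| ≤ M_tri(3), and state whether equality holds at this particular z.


Coefficients: c_0 = -4, c_1 = 4, c_2 = 4, c_3 = -3, c_4 = -4. Radius r = 3.
Part (a). Triangle bound: M_tri(r) = Σ_k |c_k| r^k
  = |-4|·3^0 + |4|·3^1 + |4|·3^2 + |-3|·3^3 + |-4|·3^4
  = 4 + 12 + 36 + 81 + 324 = 457.
This bounds M(r) := max_{|z|=r} |p(z)| from above; equality holds iff all terms c_k z^k can be made to align in phase at a single z on |z|=r.
Part (b). At z = 3 (real, on the circle |z| = r):
  p(3) = (-4)·3^0 + (4)·3^1 + (4)·3^2 + (-3)·3^3 + (-4)·3^4 = -361.
  |p(3)| = 361.
Check: |p(3)| = 361 ≤ 457 = M_tri(3). ✓ Equality does not hold at z = 3 (the coefficients have mixed signs, so the terms do not all align in phase there).

M_tri(3) = 457; |p(3)| = 361; equality at z=3: no.


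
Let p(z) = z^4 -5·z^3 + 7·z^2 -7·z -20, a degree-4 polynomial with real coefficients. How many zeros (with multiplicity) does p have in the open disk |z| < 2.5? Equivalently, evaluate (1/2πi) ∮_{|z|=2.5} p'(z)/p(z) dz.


The zeros of p are: -1, (1 + 2i), (1 - 2i), 4.
Their magnitudes are: 1, 2.236, 2.236, 4.
Zeros with |z| < R = 2.5: -1, (1 + 2i), (1 - 2i).
Count = 3.
By the argument principle, (1/2πi) ∮_{|z|=R} p'(z)/p(z) dz equals exactly this count.

Number of zeros inside |z| < 2.5: 3.


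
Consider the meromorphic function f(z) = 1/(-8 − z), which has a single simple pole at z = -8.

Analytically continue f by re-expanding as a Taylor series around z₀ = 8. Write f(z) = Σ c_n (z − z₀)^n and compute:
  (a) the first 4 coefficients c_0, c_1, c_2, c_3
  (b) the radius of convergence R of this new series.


Let w = z − z₀, so z = z₀ + w.
Then -8 − z = -8 − (z₀ + w) = (-8 − z₀) − w = -16 − w.
f(z) = 1/(-16 − w) = (1/(-16)) · 1/(1 − w/(-16)) = Σ_{n≥0} w^n / (-16)^(n+1).
So c_n = 1/(-16)^(n+1):
  c_0 = 1/(-16)^1 = -1/16.
  c_1 = 1/(-16)^2 = 1/256.
  c_2 = 1/(-16)^3 = -1/4096.
  c_3 = 1/(-16)^4 = 1/65536.
The series is valid for |w/d| < 1, i.e. |z − z₀| < |d|.
Radius of convergence: R = |-8 − z₀| = |-16| = 16 (distance from z₀ to the singularity z = -8).

c_0 = -1/16, c_1 = 1/256, c_2 = -1/4096, c_3 = 1/65536; R = 16.


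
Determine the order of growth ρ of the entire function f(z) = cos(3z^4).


Write cos(w) = (e^{iw} ± e^{−iw})/(2 or 2i), so |cos(w)| ≤ e^{|w|}. With w = 3z^4, |w| ≤ 3r^4 + 0 on |z|=r, giving M(r) ≤ e^{3r^4 + 0} and ρ ≤ 4. For the lower bound, choose z on |z|=r with 3z^4 purely imaginary of modulus 3r^4; then |cos(3z^4)| grows like e^{3r^4}/2, so ρ ≥ 4. Hence ρ = 4.
Therefore ρ = 4.

Order ρ = 4.


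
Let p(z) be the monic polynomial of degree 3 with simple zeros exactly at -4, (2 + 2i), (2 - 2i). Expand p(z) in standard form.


The polynomial is p(z) = ∏_{α ∈ S} (z − α), where S = {-4, (2 + 2i), (2 - 2i)}.
Expanding the product yields: p(z) = z^3 -8·z + 32.
Note conjugate pairs combine to real quadratics: (z − (2+2i))(z − (2−2i)) = z² − 4z + 8.
The resulting polynomial has degree 3 and real coefficients as required.

p(z) = z^3 -8·z + 32.


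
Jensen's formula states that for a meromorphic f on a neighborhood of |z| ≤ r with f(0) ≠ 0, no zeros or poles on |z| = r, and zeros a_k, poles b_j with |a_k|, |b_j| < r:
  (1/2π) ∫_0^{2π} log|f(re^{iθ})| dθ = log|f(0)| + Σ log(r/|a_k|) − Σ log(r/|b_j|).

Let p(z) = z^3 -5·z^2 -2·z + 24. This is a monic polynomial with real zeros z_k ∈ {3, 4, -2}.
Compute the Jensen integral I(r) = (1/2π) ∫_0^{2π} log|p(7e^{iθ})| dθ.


Zeros: -2, 3, 4; r = 7.
Inside |z| < r: -2, 3, 4. Outside (|z| ≥ r): ∅.
p(0) = 24, so log|p(0)| = log(24) = 3.1781.
Apply Jensen: I(r) = log|p(0)| + Σ_k log(r/|z_k|), summed over zeros inside |z| < r.
  log(r/|z_k|) for z_k = 3: log(7/3) = 0.8473
  log(r/|z_k|) for z_k = 4: log(7/4) = 0.5596
  log(r/|z_k|) for z_k = -2: log(7/2) = 1.2528
Sum over inside zeros: 2.6597.
I(r) = log|p(0)| + (inside sum) = 3.1781 + 2.6597 = 5.8377.
Closed form (all zeros inside, monic): I(r) = n·log(r) = 3·log(7) = 5.8377. ✓

I(r) ≈ 5.8377.


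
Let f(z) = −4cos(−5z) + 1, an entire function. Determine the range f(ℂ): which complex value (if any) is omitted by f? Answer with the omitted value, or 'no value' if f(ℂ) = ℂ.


Little Picard bounds the complement of f(ℂ) to at most one point.
cos is entire and surjective onto ℂ: for every w ∈ ℂ, cos(ζ) = w has a solution ζ ∈ ℂ (e.g., via the complex inverse arccos). With ζ = −5z this gives z = ζ/(-5). Then -4·cos(−5z) takes every value in -4·ℂ = ℂ, and adding 1 is a bijection of ℂ. So f is surjective and omits no value. (Note: only on the real line is cos bounded by [−1, 1].)

Omitted value: no value.


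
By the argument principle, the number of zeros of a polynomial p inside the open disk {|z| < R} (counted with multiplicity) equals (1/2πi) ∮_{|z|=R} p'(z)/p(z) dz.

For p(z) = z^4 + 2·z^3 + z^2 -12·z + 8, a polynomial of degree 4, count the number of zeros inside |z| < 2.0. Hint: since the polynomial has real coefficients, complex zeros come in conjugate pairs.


The zeros of p are: 1, (-2 + 2i), (-2 - 2i), 1.
Their magnitudes are: 1, 2.828, 2.828, 1.
Zeros with |z| < R = 2.0: 1, 1.
Count = 2.
By the argument principle, (1/2πi) ∮_{|z|=R} p'(z)/p(z) dz equals exactly this count.

Number of zeros inside |z| < 2.0: 2.


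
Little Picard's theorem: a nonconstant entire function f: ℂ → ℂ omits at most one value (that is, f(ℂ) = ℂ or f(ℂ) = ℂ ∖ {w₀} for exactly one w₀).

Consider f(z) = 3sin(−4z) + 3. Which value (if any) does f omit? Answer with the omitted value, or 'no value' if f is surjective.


Little Picard bounds the complement of f(ℂ) to at most one point.
sin is entire and surjective onto ℂ: for every w ∈ ℂ, sin(ζ) = w has a solution ζ ∈ ℂ (e.g., via the complex inverse arcsin). With ζ = −4z this gives z = ζ/(-4). Then 3·sin(−4z) takes every value in 3·ℂ = ℂ, and adding 3 is a bijection of ℂ. So f is surjective and omits no value. (Note: only on the real line is sin bounded by [−1, 1].)

Omitted value: no value.


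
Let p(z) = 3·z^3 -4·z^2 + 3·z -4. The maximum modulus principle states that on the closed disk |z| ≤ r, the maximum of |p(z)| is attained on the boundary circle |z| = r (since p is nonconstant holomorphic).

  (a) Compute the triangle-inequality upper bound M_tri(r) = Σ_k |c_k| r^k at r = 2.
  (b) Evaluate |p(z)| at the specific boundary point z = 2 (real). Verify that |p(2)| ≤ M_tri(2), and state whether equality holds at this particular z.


Coefficients: c_0 = -4, c_1 = 3, c_2 = -4, c_3 = 3. Radius r = 2.
Part (a). Triangle bound: M_tri(r) = Σ_k |c_k| r^k
  = |-4|·2^0 + |3|·2^1 + |-4|·2^2 + |3|·2^3
  = 4 + 6 + 16 + 24 = 50.
This bounds M(r) := max_{|z|=r} |p(z)| from above; equality holds iff all terms c_k z^k can be made to align in phase at a single z on |z|=r.
Part (b). At z = 2 (real, on the circle |z| = r):
  p(2) = (-4)·2^0 + (3)·2^1 + (-4)·2^2 + (3)·2^3 = 10.
  |p(2)| = 10.
Check: |p(2)| = 10 ≤ 50 = M_tri(2). ✓ Equality does not hold at z = 2 (the coefficients have mixed signs, so the terms do not all align in phase there).

M_tri(2) = 50; |p(2)| = 10; equality at z=2: no.


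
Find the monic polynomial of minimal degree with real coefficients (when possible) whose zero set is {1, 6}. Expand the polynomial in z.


The polynomial is p(z) = ∏_{α ∈ S} (z − α), where S = {1, 6}.
Expanding the product yields: p(z) = z^2 -7·z + 6.
The resulting polynomial has degree 2 and real coefficients as required.

p(z) = z^2 -7·z + 6.


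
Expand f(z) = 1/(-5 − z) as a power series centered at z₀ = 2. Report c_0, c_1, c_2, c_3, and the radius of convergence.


Let w = z − z₀, so z = z₀ + w.
Then -5 − z = -5 − (z₀ + w) = (-5 − z₀) − w = -7 − w.
f(z) = 1/(-7 − w) = (1/(-7)) · 1/(1 − w/(-7)) = Σ_{n≥0} w^n / (-7)^(n+1).
So c_n = 1/(-7)^(n+1):
  c_0 = 1/(-7)^1 = -1/7.
  c_1 = 1/(-7)^2 = 1/49.
  c_2 = 1/(-7)^3 = -1/343.
  c_3 = 1/(-7)^4 = 1/2401.
The series is valid for |w/d| < 1, i.e. |z − z₀| < |d|.
Radius of convergence: R = |-5 − z₀| = |-7| = 7 (distance from z₀ to the singularity z = -5).

c_0 = -1/7, c_1 = 1/49, c_2 = -1/343, c_3 = 1/2401; R = 7.


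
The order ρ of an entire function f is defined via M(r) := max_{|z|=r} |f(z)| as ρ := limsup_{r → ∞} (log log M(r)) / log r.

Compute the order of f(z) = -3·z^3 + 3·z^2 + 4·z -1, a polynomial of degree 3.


|f(z)| ≤ Σ|c_k|·r^k = O(r^3) as r → ∞. Polynomial growth is O(e^{r^ε}) for every ε > 0 (since r^3/e^{r^ε} → 0), so ρ ≤ ε for all ε > 0, i.e. ρ = 0. Every nonconstant polynomial has order 0.
Therefore ρ = 0.

Order ρ = 0.


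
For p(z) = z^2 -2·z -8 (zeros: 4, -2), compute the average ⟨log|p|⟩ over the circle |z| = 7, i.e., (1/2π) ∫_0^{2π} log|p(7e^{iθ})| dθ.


Zeros: -2, 4; r = 7.
Inside |z| < r: -2, 4. Outside (|z| ≥ r): ∅.
p(0) = -8, so log|p(0)| = log(8) = 2.0794.
Apply Jensen: I(r) = log|p(0)| + Σ_k log(r/|z_k|), summed over zeros inside |z| < r.
  log(r/|z_k|) for z_k = 4: log(7/4) = 0.5596
  log(r/|z_k|) for z_k = -2: log(7/2) = 1.2528
Sum over inside zeros: 1.8124.
I(r) = log|p(0)| + (inside sum) = 2.0794 + 1.8124 = 3.8918.
Closed form (all zeros inside, monic): I(r) = n·log(r) = 2·log(7) = 3.8918. ✓

I(r) ≈ 3.8918.


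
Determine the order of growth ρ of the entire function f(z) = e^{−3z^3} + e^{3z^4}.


Each summand is entire of order 3 and 4 respectively (as in the single-exponential case). The order of a sum is at most the max of the orders, so ρ ≤ 4. For the lower bound: on |z|=r choose arg z so that 3z^4 is real positive; then |e^{3z^4}| = e^{3r^4} while |e^{-3z^3}| ≤ e^{3r^3} = o(e^{3r^4}). So |f| ≥ e^{3r^4}(1 − o(1)) and ρ ≥ 4. Hence ρ = max(3, 4) = 4.
Therefore ρ = 4.

Order ρ = 4.


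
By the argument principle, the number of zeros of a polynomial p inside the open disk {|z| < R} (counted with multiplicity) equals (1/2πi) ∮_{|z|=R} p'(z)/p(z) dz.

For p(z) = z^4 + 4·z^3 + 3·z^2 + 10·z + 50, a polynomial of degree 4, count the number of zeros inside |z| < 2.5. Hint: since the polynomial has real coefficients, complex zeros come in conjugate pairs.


The zeros of p are: (1 + 2i), (1 - 2i), (-3 + 1i), (-3 - 1i).
Their magnitudes are: 2.236, 2.236, 3.162, 3.162.
Zeros with |z| < R = 2.5: (1 + 2i), (1 - 2i).
Count = 2.
By the argument principle, (1/2πi) ∮_{|z|=R} p'(z)/p(z) dz equals exactly this count.

Number of zeros inside |z| < 2.5: 2.


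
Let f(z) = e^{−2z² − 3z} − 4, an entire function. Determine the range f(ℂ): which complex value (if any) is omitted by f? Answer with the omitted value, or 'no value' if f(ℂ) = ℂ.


Little Picard bounds the complement of f(ℂ) to at most one point.
The exponent g(z) = −2z² − 3z is a nonconstant polynomial, hence surjective onto ℂ. So e^{g(z)} takes every value in {e^w : w ∈ ℂ} = ℂ ∖ {0}. Adding -4 shifts the range to ℂ ∖ {-4}. f omits exactly -4.

Omitted value: -4.


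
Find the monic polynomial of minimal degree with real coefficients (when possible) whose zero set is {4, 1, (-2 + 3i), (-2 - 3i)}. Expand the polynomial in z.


The polynomial is p(z) = ∏_{α ∈ S} (z − α), where S = {4, 1, (-2 + 3i), (-2 - 3i)}.
Expanding the product yields: p(z) = z^4 -z^3 -3·z^2 -49·z + 52.
Note conjugate pairs combine to real quadratics: (z − (-2+3i))(z − (-2−3i)) = z² + 4z + 13.
The resulting polynomial has degree 4 and real coefficients as required.

p(z) = z^4 -z^3 -3·z^2 -49·z + 52.


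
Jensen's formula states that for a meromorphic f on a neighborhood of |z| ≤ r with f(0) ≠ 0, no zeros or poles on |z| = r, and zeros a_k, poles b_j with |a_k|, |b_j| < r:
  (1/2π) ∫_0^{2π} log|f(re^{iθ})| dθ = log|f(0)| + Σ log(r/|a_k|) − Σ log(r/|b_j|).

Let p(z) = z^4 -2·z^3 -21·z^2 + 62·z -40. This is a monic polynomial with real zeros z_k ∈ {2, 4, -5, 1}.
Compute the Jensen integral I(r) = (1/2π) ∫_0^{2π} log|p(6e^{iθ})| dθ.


Zeros: -5, 1, 2, 4; r = 6.
Inside |z| < r: -5, 1, 2, 4. Outside (|z| ≥ r): ∅.
p(0) = -40, so log|p(0)| = log(40) = 3.6889.
Apply Jensen: I(r) = log|p(0)| + Σ_k log(r/|z_k|), summed over zeros inside |z| < r.
  log(r/|z_k|) for z_k = 2: log(6/2) = 1.0986
  log(r/|z_k|) for z_k = 4: log(6/4) = 0.4055
  log(r/|z_k|) for z_k = -5: log(6/5) = 0.1823
  log(r/|z_k|) for z_k = 1: log(6/1) = 1.7918
Sum over inside zeros: 3.4782.
I(r) = log|p(0)| + (inside sum) = 3.6889 + 3.4782 = 7.1670.
Closed form (all zeros inside, monic): I(r) = n·log(r) = 4·log(6) = 7.1670. ✓

I(r) ≈ 7.1670.


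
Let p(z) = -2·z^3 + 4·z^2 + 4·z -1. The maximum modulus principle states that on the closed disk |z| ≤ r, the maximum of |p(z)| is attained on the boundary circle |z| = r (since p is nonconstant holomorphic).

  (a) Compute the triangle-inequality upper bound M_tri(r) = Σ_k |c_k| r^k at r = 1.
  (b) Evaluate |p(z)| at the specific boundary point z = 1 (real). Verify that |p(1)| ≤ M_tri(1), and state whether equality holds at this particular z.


Coefficients: c_0 = -1, c_1 = 4, c_2 = 4, c_3 = -2. Radius r = 1.
Part (a). Triangle bound: M_tri(r) = Σ_k |c_k| r^k
  = |-1|·1^0 + |4|·1^1 + |4|·1^2 + |-2|·1^3
  = 1 + 4 + 4 + 2 = 11.
This bounds M(r) := max_{|z|=r} |p(z)| from above; equality holds iff all terms c_k z^k can be made to align in phase at a single z on |z|=r.
Part (b). At z = 1 (real, on the circle |z| = r):
  p(1) = (-1)·1^0 + (4)·1^1 + (4)·1^2 + (-2)·1^3 = 5.
  |p(1)| = 5.
Check: |p(1)| = 5 ≤ 11 = M_tri(1). ✓ Equality does not hold at z = 1 (the coefficients have mixed signs, so the terms do not all align in phase there).

M_tri(1) = 11; |p(1)| = 5; equality at z=1: no.


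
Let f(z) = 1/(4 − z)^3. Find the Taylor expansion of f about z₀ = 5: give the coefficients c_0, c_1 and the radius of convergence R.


Let w = z − z₀, so z = z₀ + w.
Then 4 − z = 4 − (z₀ + w) = (4 − z₀) − w = -1 − w.
f(z) = 1/(-1 − w)^3 = (1/(-1)^3) · (1 − w/(-1))^{−3}.
By the binomial series (1−u)^{−3} = Σ_{n≥0} C(n+2, 2) u^n for |u|<1, with u = w/(-1):
  c_n = C(n+2, 2) / (-1)^(n+3).
  c_0 = 1/(-1)^3 = -1.
  c_1 = 3/(-1)^4 = 3.
The series is valid for |w/d| < 1, i.e. |z − z₀| < |d|.
Radius of convergence: R = |4 − z₀| = |-1| = 1 (distance from z₀ to the singularity z = 4).

c_0 = -1, c_1 = 3; R = 1.


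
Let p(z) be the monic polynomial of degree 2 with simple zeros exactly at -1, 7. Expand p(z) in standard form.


The polynomial is p(z) = ∏_{α ∈ S} (z − α), where S = {-1, 7}.
Expanding the product yields: p(z) = z^2 -6·z -7.
The resulting polynomial has degree 2 and real coefficients as required.

p(z) = z^2 -6·z -7.


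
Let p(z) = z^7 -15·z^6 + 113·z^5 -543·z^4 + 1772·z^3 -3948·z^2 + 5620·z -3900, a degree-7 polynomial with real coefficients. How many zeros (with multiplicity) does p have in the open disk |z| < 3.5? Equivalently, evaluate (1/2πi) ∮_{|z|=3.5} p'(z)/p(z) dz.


The zeros of p are: 3, (1 + 3i), (1 - 3i), (2 + 3i), (2 - 3i), (3 + 1i), (3 - 1i).
Their magnitudes are: 3, 3.162, 3.162, 3.606, 3.606, 3.162, 3.162.
Zeros with |z| < R = 3.5: 3, (1 + 3i), (1 - 3i), (3 + 1i), (3 - 1i).
Count = 5.
By the argument principle, (1/2πi) ∮_{|z|=R} p'(z)/p(z) dz equals exactly this count.

Number of zeros inside |z| < 3.5: 5.


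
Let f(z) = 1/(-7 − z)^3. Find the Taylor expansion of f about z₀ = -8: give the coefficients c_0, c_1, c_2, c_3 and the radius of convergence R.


Let w = z − z₀, so z = z₀ + w.
Then -7 − z = -7 − (z₀ + w) = (-7 − z₀) − w = 1 − w.
f(z) = 1/(1 − w)^3 = (1/(1)^3) · (1 − w/(1))^{−3}.
By the binomial series (1−u)^{−3} = Σ_{n≥0} C(n+2, 2) u^n for |u|<1, with u = w/(1):
  c_n = C(n+2, 2) / (1)^(n+3).
  c_0 = 1/(1)^3 = 1.
  c_1 = 3/(1)^4 = 3.
  c_2 = 6/(1)^5 = 6.
  c_3 = 10/(1)^6 = 10.
The series is valid for |w/d| < 1, i.e. |z − z₀| < |d|.
Radius of convergence: R = |-7 − z₀| = |1| = 1 (distance from z₀ to the singularity z = -7).

c_0 = 1, c_1 = 3, c_2 = 6, c_3 = 10; R = 1.


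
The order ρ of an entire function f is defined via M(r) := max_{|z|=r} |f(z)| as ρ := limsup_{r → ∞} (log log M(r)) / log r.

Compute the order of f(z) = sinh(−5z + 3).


sinh(w) is a linear combination of e^{iw} and e^{−iw} (or e^w, e^{−w} in the hyperbolic case), so |sinh(w)| ≤ e^{|w|}. With w = −5z + 3, |w| ≤ 5|z| + 3 = 5r + 3 on |z| = r, giving M(r) ≤ e^{5r + 3}, so ρ ≤ 1. On a suitable ray (z = it for sin/cos; z = t for sinh/cosh, t real → ∞), |sinh(−5z + 3)| grows like e^{5|t|}/2, so ρ ≥ 1. Hence ρ = 1.
Therefore ρ = 1.

Order ρ = 1.


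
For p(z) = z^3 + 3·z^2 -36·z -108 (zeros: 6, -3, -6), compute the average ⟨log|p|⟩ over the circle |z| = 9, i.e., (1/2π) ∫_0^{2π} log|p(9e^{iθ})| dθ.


Zeros: -6, -3, 6; r = 9.
Inside |z| < r: -6, -3, 6. Outside (|z| ≥ r): ∅.
p(0) = -108, so log|p(0)| = log(108) = 4.6821.
Apply Jensen: I(r) = log|p(0)| + Σ_k log(r/|z_k|), summed over zeros inside |z| < r.
  log(r/|z_k|) for z_k = 6: log(9/6) = 0.4055
  log(r/|z_k|) for z_k = -3: log(9/3) = 1.0986
  log(r/|z_k|) for z_k = -6: log(9/6) = 0.4055
Sum over inside zeros: 1.9095.
I(r) = log|p(0)| + (inside sum) = 4.6821 + 1.9095 = 6.5917.
Closed form (all zeros inside, monic): I(r) = n·log(r) = 3·log(9) = 6.5917. ✓

I(r) ≈ 6.5917.


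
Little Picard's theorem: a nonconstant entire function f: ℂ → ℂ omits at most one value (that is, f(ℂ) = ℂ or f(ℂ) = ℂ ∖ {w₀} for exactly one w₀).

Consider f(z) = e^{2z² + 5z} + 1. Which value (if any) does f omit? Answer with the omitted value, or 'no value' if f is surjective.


Little Picard bounds the complement of f(ℂ) to at most one point.
The exponent g(z) = 2z² + 5z is a nonconstant polynomial, hence surjective onto ℂ. So e^{g(z)} takes every value in {e^w : w ∈ ℂ} = ℂ ∖ {0}. Adding 1 shifts the range to ℂ ∖ {1}. f omits exactly 1.

Omitted value: 1.


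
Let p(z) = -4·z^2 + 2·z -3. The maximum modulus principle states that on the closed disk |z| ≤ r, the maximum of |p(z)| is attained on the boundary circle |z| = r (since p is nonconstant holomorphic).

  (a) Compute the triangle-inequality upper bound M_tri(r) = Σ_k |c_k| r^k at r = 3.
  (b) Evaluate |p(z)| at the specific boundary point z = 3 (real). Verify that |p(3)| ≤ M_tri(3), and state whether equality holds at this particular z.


Coefficients: c_0 = -3, c_1 = 2, c_2 = -4. Radius r = 3.
Part (a). Triangle bound: M_tri(r) = Σ_k |c_k| r^k
  = |-3|·3^0 + |2|·3^1 + |-4|·3^2
  = 3 + 6 + 36 = 45.
This bounds M(r) := max_{|z|=r} |p(z)| from above; equality holds iff all terms c_k z^k can be made to align in phase at a single z on |z|=r.
Part (b). At z = 3 (real, on the circle |z| = r):
  p(3) = (-3)·3^0 + (2)·3^1 + (-4)·3^2 = -33.
  |p(3)| = 33.
Check: |p(3)| = 33 ≤ 45 = M_tri(3). ✓ Equality does not hold at z = 3 (the coefficients have mixed signs, so the terms do not all align in phase there).

M_tri(3) = 45; |p(3)| = 33; equality at z=3: no.


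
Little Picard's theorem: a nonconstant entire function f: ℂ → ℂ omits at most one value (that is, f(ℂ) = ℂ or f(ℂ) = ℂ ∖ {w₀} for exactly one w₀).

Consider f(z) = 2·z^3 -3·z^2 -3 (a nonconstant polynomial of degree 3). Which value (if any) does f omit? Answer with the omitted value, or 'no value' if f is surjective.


Little Picard bounds the complement of f(ℂ) to at most one point.
For every w ∈ ℂ, the equation p(z) − w = 0 is a nonconstant polynomial in z and hence has at least one root by the fundamental theorem of algebra. So p is surjective onto ℂ, omitting no value.

Omitted value: no value.


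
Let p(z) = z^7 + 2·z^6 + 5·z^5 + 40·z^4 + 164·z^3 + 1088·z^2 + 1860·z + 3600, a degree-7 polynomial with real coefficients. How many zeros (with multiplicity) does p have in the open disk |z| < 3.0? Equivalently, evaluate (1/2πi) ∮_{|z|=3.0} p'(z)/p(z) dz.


The zeros of p are: -4, (-1 + 3i), (-1 - 3i), (3 + 3i), (3 - 3i), (-1 + 2i), (-1 - 2i).
Their magnitudes are: 4, 3.162, 3.162, 4.243, 4.243, 2.236, 2.236.
Zeros with |z| < R = 3.0: (-1 + 2i), (-1 - 2i).
Count = 2.
By the argument principle, (1/2πi) ∮_{|z|=R} p'(z)/p(z) dz equals exactly this count.

Number of zeros inside |z| < 3.0: 2.


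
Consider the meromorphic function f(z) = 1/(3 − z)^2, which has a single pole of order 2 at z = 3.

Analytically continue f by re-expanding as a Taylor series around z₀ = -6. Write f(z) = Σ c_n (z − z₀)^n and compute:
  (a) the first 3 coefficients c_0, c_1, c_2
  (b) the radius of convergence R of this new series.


Let w = z − z₀, so z = z₀ + w.
Then 3 − z = 3 − (z₀ + w) = (3 − z₀) − w = 9 − w.
f(z) = 1/(9 − w)^2 = (1/(9)^2) · (1 − w/(9))^{−2}.
By the binomial series (1−u)^{−2} = Σ_{n≥0} C(n+1, 1) u^n for |u|<1, with u = w/(9):
  c_n = C(n+1, 1) / (9)^(n+2).
  c_0 = 1/(9)^2 = 1/81.
  c_1 = 2/(9)^3 = 2/729.
  c_2 = 3/(9)^4 = 1/2187.
The series is valid for |w/d| < 1, i.e. |z − z₀| < |d|.
Radius of convergence: R = |3 − z₀| = |9| = 9 (distance from z₀ to the singularity z = 3).

c_0 = 1/81, c_1 = 2/729, c_2 = 1/2187; R = 9.


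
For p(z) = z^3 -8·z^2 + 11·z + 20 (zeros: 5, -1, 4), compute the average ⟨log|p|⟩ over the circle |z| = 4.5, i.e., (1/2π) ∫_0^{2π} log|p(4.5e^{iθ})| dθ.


Zeros: -1, 4, 5; r = 4.5.
Inside |z| < r: -1, 4. Outside (|z| ≥ r): 5.
p(0) = 20, so log|p(0)| = log(20) = 2.9957.
Apply Jensen: I(r) = log|p(0)| + Σ_k log(r/|z_k|), summed over zeros inside |z| < r.
  log(r/|z_k|) for z_k = -1: log(4.5/1) = 1.5041
  log(r/|z_k|) for z_k = 4: log(4.5/4) = 0.1178
  Outside zeros (5) contribute nothing to the Jensen sum.
Sum over inside zeros: 1.6219.
I(r) = log|p(0)| + (inside sum) = 2.9957 + 1.6219 = 4.6176.
Note: since some zeros are outside |z| ≤ r, the simplified n·log(r) form does NOT apply — only the inside zeros contribute.

I(r) ≈ 4.6176.


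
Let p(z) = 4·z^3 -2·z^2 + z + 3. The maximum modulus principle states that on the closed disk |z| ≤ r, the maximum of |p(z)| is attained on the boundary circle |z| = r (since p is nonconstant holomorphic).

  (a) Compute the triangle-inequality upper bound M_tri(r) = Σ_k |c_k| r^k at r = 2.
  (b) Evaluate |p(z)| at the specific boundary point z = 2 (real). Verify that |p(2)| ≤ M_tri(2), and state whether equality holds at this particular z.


Coefficients: c_0 = 3, c_1 = 1, c_2 = -2, c_3 = 4. Radius r = 2.
Part (a). Triangle bound: M_tri(r) = Σ_k |c_k| r^k
  = |3|·2^0 + |1|·2^1 + |-2|·2^2 + |4|·2^3
  = 3 + 2 + 8 + 32 = 45.
This bounds M(r) := max_{|z|=r} |p(z)| from above; equality holds iff all terms c_k z^k can be made to align in phase at a single z on |z|=r.
Part (b). At z = 2 (real, on the circle |z| = r):
  p(2) = (3)·2^0 + (1)·2^1 + (-2)·2^2 + (4)·2^3 = 29.
  |p(2)| = 29.
Check: |p(2)| = 29 ≤ 45 = M_tri(2). ✓ Equality does not hold at z = 2 (the coefficients have mixed signs, so the terms do not all align in phase there).

M_tri(2) = 45; |p(2)| = 29; equality at z=2: no.


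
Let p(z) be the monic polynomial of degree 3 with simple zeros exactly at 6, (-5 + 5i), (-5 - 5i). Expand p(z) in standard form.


The polynomial is p(z) = ∏_{α ∈ S} (z − α), where S = {6, (-5 + 5i), (-5 - 5i)}.
Expanding the product yields: p(z) = z^3 + 4·z^2 -10·z -300.
Note conjugate pairs combine to real quadratics: (z − (-5+5i))(z − (-5−5i)) = z² + 10z + 50.
The resulting polynomial has degree 3 and real coefficients as required.

p(z) = z^3 + 4·z^2 -10·z -300.


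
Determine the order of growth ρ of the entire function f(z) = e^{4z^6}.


|e^{4z^6}| = e^{Re(4·z^6) + 0} ≤ e^{4|z|^6 + 0} = e^{4r^6 + 0} on |z| = r, so ρ ≤ 6. Choosing z on |z|=r so that 4·z^6 is real positive (always possible by picking arg z appropriately) gives |f(z)| = e^{4r^6 + 0}, matching the bound. The additive constant 0 does not affect log log M(r) ~ 6·log r. Hence ρ = 6.
Therefore ρ = 6.

Order ρ = 6.


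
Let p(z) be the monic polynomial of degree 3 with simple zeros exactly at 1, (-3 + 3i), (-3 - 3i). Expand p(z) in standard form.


The polynomial is p(z) = ∏_{α ∈ S} (z − α), where S = {1, (-3 + 3i), (-3 - 3i)}.
Expanding the product yields: p(z) = z^3 + 5·z^2 + 12·z -18.
Note conjugate pairs combine to real quadratics: (z − (-3+3i))(z − (-3−3i)) = z² + 6z + 18.
The resulting polynomial has degree 3 and real coefficients as required.

p(z) = z^3 + 5·z^2 + 12·z -18.


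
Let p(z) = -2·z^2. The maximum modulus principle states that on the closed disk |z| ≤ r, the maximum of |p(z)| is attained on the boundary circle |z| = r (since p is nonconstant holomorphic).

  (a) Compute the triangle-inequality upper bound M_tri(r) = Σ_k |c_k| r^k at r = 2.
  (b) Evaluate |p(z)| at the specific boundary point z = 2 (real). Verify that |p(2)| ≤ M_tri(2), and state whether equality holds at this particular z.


Coefficients: c_0 = 0, c_1 = 0, c_2 = -2. Radius r = 2.
Part (a). Triangle bound: M_tri(r) = Σ_k |c_k| r^k
  = |0|·2^0 + |0|·2^1 + |-2|·2^2
  = 0 + 0 + 8 = 8.
This bounds M(r) := max_{|z|=r} |p(z)| from above; equality holds iff all terms c_k z^k can be made to align in phase at a single z on |z|=r.
Part (b). At z = 2 (real, on the circle |z| = r):
  p(2) = (0)·2^0 + (0)·2^1 + (-2)·2^2 = -8.
  |p(2)| = 8.
Since all nonzero coefficients share the same sign, |p(2)| = 8 = M_tri(2); the triangle bound is attained at z = 2, so in fact M(r) = 8.

M_tri(2) = 8; |p(2)| = 8; equality at z=2: yes.


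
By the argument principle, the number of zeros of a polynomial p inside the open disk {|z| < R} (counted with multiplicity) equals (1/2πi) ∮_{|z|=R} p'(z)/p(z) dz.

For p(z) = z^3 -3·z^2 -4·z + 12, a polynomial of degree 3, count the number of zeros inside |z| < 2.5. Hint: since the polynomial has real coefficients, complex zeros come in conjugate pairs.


The zeros of p are: 3, 2, -2.
Their magnitudes are: 3, 2, 2.
Zeros with |z| < R = 2.5: 2, -2.
Count = 2.
By the argument principle, (1/2πi) ∮_{|z|=R} p'(z)/p(z) dz equals exactly this count.

Number of zeros inside |z| < 2.5: 2.


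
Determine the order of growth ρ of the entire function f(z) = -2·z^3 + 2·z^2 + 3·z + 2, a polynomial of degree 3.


|f(z)| ≤ Σ|c_k|·r^k = O(r^3) as r → ∞. Polynomial growth is O(e^{r^ε}) for every ε > 0 (since r^3/e^{r^ε} → 0), so ρ ≤ ε for all ε > 0, i.e. ρ = 0. Every nonconstant polynomial has order 0.
Therefore ρ = 0.

Order ρ = 0.


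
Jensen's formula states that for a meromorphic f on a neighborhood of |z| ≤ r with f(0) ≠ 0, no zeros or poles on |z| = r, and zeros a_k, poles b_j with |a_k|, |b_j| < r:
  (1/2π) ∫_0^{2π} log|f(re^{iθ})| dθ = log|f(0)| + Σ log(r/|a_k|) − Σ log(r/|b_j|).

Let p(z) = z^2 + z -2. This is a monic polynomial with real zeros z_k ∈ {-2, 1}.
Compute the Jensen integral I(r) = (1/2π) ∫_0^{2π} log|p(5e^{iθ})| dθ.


Zeros: -2, 1; r = 5.
Inside |z| < r: -2, 1. Outside (|z| ≥ r): ∅.
p(0) = -2, so log|p(0)| = log(2) = 0.6931.
Apply Jensen: I(r) = log|p(0)| + Σ_k log(r/|z_k|), summed over zeros inside |z| < r.
  log(r/|z_k|) for z_k = -2: log(5/2) = 0.9163
  log(r/|z_k|) for z_k = 1: log(5/1) = 1.6094
Sum over inside zeros: 2.5257.
I(r) = log|p(0)| + (inside sum) = 0.6931 + 2.5257 = 3.2189.
Closed form (all zeros inside, monic): I(r) = n·log(r) = 2·log(5) = 3.2189. ✓

I(r) ≈ 3.2189.


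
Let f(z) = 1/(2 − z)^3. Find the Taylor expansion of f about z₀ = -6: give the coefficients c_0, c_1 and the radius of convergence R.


Let w = z − z₀, so z = z₀ + w.
Then 2 − z = 2 − (z₀ + w) = (2 − z₀) − w = 8 − w.
f(z) = 1/(8 − w)^3 = (1/(8)^3) · (1 − w/(8))^{−3}.
By the binomial series (1−u)^{−3} = Σ_{n≥0} C(n+2, 2) u^n for |u|<1, with u = w/(8):
  c_n = C(n+2, 2) / (8)^(n+3).
  c_0 = 1/(8)^3 = 1/512.
  c_1 = 3/(8)^4 = 3/4096.
The series is valid for |w/d| < 1, i.e. |z − z₀| < |d|.
Radius of convergence: R = |2 − z₀| = |8| = 8 (distance from z₀ to the singularity z = 2).

c_0 = 1/512, c_1 = 3/4096; R = 8.


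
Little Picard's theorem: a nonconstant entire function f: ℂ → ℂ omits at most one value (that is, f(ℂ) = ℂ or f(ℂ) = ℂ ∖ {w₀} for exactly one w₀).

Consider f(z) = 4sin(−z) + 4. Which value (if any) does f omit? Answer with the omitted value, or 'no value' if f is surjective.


Little Picard bounds the complement of f(ℂ) to at most one point.
sin is entire and surjective onto ℂ: for every w ∈ ℂ, sin(ζ) = w has a solution ζ ∈ ℂ (e.g., via the complex inverse arcsin). With ζ = −z this gives z = ζ/(-1). Then 4·sin(−z) takes every value in 4·ℂ = ℂ, and adding 4 is a bijection of ℂ. So f is surjective and omits no value. (Note: only on the real line is sin bounded by [−1, 1].)

Omitted value: no value.


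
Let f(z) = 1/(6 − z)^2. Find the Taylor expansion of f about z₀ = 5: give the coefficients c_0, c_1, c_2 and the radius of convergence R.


Let w = z − z₀, so z = z₀ + w.
Then 6 − z = 6 − (z₀ + w) = (6 − z₀) − w = 1 − w.
f(z) = 1/(1 − w)^2 = (1/(1)^2) · (1 − w/(1))^{−2}.
By the binomial series (1−u)^{−2} = Σ_{n≥0} C(n+1, 1) u^n for |u|<1, with u = w/(1):
  c_n = C(n+1, 1) / (1)^(n+2).
  c_0 = 1/(1)^2 = 1.
  c_1 = 2/(1)^3 = 2.
  c_2 = 3/(1)^4 = 3.
The series is valid for |w/d| < 1, i.e. |z − z₀| < |d|.
Radius of convergence: R = |6 − z₀| = |1| = 1 (distance from z₀ to the singularity z = 6).

c_0 = 1, c_1 = 2, c_2 = 3; R = 1.


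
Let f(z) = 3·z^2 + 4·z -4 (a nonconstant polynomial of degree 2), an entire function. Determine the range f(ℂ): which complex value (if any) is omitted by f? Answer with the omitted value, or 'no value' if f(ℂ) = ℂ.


Little Picard bounds the complement of f(ℂ) to at most one point.
For every w ∈ ℂ, the equation p(z) − w = 0 is a nonconstant polynomial in z and hence has at least one root by the fundamental theorem of algebra. So p is surjective onto ℂ, omitting no value.

Omitted value: no value.


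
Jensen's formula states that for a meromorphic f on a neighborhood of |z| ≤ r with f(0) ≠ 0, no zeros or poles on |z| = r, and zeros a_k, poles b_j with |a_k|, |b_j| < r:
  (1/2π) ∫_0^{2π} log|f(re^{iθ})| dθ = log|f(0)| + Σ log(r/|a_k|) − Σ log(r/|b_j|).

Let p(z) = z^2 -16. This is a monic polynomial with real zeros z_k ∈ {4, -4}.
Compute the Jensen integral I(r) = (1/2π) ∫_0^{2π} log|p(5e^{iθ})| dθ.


Zeros: -4, 4; r = 5.
Inside |z| < r: -4, 4. Outside (|z| ≥ r): ∅.
p(0) = -16, so log|p(0)| = log(16) = 2.7726.
Apply Jensen: I(r) = log|p(0)| + Σ_k log(r/|z_k|), summed over zeros inside |z| < r.
  log(r/|z_k|) for z_k = 4: log(5/4) = 0.2231
  log(r/|z_k|) for z_k = -4: log(5/4) = 0.2231
Sum over inside zeros: 0.4463.
I(r) = log|p(0)| + (inside sum) = 2.7726 + 0.4463 = 3.2189.
Closed form (all zeros inside, monic): I(r) = n·log(r) = 2·log(5) = 3.2189. ✓

I(r) ≈ 3.2189.


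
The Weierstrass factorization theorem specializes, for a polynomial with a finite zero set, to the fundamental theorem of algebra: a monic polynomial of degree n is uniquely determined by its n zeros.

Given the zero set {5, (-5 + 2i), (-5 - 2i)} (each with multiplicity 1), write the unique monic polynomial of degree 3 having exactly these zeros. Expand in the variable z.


The polynomial is p(z) = ∏_{α ∈ S} (z − α), where S = {5, (-5 + 2i), (-5 - 2i)}.
Expanding the product yields: p(z) = z^3 + 5·z^2 -21·z -145.
Note conjugate pairs combine to real quadratics: (z − (-5+2i))(z − (-5−2i)) = z² + 10z + 29.
The resulting polynomial has degree 3 and real coefficients as required.

p(z) = z^3 + 5·z^2 -21·z -145.


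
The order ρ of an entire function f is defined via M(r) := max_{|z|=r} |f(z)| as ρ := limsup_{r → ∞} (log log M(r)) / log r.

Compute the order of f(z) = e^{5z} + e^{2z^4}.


Each summand is entire of order 1 and 4 respectively (as in the single-exponential case). The order of a sum is at most the max of the orders, so ρ ≤ 4. For the lower bound: on |z|=r choose arg z so that 2z^4 is real positive; then |e^{2z^4}| = e^{2r^4} while |e^{5z}| ≤ e^{5r^1} = o(e^{2r^4}). So |f| ≥ e^{2r^4}(1 − o(1)) and ρ ≥ 4. Hence ρ = max(1, 4) = 4.
Therefore ρ = 4.

Order ρ = 4.


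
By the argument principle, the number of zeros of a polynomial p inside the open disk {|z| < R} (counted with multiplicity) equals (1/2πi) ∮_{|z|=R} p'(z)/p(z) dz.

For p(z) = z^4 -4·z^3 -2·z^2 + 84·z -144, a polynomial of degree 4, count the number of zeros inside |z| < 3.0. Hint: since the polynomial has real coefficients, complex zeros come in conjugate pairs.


The zeros of p are: 2, (3 + 3i), (3 - 3i), -4.
Their magnitudes are: 2, 4.243, 4.243, 4.
Zeros with |z| < R = 3.0: 2.
Count = 1.
By the argument principle, (1/2πi) ∮_{|z|=R} p'(z)/p(z) dz equals exactly this count.

Number of zeros inside |z| < 3.0: 1.


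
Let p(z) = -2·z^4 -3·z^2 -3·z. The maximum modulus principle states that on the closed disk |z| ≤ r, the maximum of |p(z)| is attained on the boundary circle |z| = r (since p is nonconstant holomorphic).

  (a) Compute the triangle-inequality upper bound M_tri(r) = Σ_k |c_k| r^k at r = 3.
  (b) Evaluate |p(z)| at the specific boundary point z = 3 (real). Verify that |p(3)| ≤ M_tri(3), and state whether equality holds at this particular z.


Coefficients: c_0 = 0, c_1 = -3, c_2 = -3, c_3 = 0, c_4 = -2. Radius r = 3.
Part (a). Triangle bound: M_tri(r) = Σ_k |c_k| r^k
  = |0|·3^0 + |-3|·3^1 + |-3|·3^2 + |0|·3^3 + |-2|·3^4
  = 0 + 9 + 27 + 0 + 162 = 198.
This bounds M(r) := max_{|z|=r} |p(z)| from above; equality holds iff all terms c_k z^k can be made to align in phase at a single z on |z|=r.
Part (b). At z = 3 (real, on the circle |z| = r):
  p(3) = (0)·3^0 + (-3)·3^1 + (-3)·3^2 + (0)·3^3 + (-2)·3^4 = -198.
  |p(3)| = 198.
Since all nonzero coefficients share the same sign, |p(3)| = 198 = M_tri(3); the triangle bound is attained at z = 3, so in fact M(r) = 198.

M_tri(3) = 198; |p(3)| = 198; equality at z=3: yes.


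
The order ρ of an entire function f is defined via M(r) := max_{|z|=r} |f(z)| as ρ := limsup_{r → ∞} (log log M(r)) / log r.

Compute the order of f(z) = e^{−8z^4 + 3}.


|e^{−8z^4 + 3}| = e^{Re(-8·z^4) + 3} ≤ e^{8|z|^4 + 3} = e^{8r^4 + 3} on |z| = r, so ρ ≤ 4. Choosing z on |z|=r so that -8·z^4 is real positive (always possible by picking arg z appropriately) gives |f(z)| = e^{8r^4 + 3}, matching the bound. The additive constant 3 does not affect log log M(r) ~ 4·log r. Hence ρ = 4.
Therefore ρ = 4.

Order ρ = 4.
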